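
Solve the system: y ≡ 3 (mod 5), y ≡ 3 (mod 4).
M = 5 × 4 = 20. M₁ = 4, y₁ ≡ 4 (mod 5). M₂ = 5, y₂ ≡ 1 (mod 4). y = 3×4×4 + 3×5×1 ≡ 3 (mod 20)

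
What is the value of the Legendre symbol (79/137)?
(79/137) = 79^{68} mod 137 = -1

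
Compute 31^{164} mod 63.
16

Using successive squaring:
Binary expansion of 164: 10100100
Powers of 31 mod 63 (each is the square of the previous):
  31^1 ≡ 31 (mod 63)
  31^2 ≡ 31² = 961 ≡ 16 (mod 63)
  31^4 ≡ 16² = 256 ≡ 4 (mod 63)
  31^8 ≡ 4² = 16 ≡ 16 (mod 63)
  31^16 ≡ 16² = 256 ≡ 4 (mod 63)
  31^32 ≡ 4² = 16 ≡ 16 (mod 63)
  31^64 ≡ 16² = 256 ≡ 4 (mod 63)
  31^128 ≡ 4² = 16 ≡ 16 (mod 63)
164 = 128 + 32 + 4, so 31^164 = 31^128 × 31^32 × 31^4 ≡ 16 × 16 × 4 (mod 63)
Multiplying step by step:
  16 × 16 = 256 ≡ 4 (mod 63)
  4 × 4 = 16 ≡ 16 (mod 63)
Result: 31^164 ≡ 16 (mod 63)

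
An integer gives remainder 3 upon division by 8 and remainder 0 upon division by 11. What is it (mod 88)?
M = 8 × 11 = 88. M₁ = 11, y₁ ≡ 3 (mod 8). M₂ = 8, y₂ ≡ 7 (mod 11). k = 3×11×3 + 0×8×7 ≡ 11 (mod 88). The smallest positive such number is 11.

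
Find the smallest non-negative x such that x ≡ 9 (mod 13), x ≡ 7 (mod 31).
100

Using the Chinese Remainder Theorem:
M = product of moduli = 403
For equation 1: M_1 = 31, 31 ≡ 5 (mod 13), inverse of 31 mod 13 is 8 (check: 5 × 8 = 40 ≡ 1 (mod 13))
For equation 2: M_2 = 13, 13 ≡ 13 (mod 31), inverse of 13 mod 31 is 12 (check: 13 × 12 = 156 ≡ 1 (mod 31))
Combine: x ≡ Σ r_i×M_i×(M_i⁻¹ mod m_i) = 9×31×8 + 7×13×12 = 2232 + 1092 = 3324
3324 mod 403 = 100
x ≡ 100 (mod 403)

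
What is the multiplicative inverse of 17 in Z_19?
9

Using Extended Euclidean Algorithm:
gcd(17, 19) = 1
Bezout coefficients: 17 × 9 + 19 × -8 = 1
So 17 × 9 ≡ 1 (mod 19)
The inverse is 9 mod 19 = 9
Verification: 17 × 9 = 153 = 8 × 19 + 1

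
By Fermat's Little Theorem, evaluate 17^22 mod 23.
By Fermat's Little Theorem, 17^{22} ≡ 1 (mod 23) since 23 is prime and gcd(17, 23) = 1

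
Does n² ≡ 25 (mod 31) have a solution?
By Euler's criterion: 25^{15} ≡ 1 (mod 31). Since this equals 1, 25 is a QR.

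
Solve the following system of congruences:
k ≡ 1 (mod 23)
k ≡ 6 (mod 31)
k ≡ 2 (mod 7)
254

Using the Chinese Remainder Theorem:
M = product of moduli = 4991
For equation 1: M_1 = 217, 217 ≡ 10 (mod 23), inverse of 217 mod 23 is 7 (check: 10 × 7 = 70 ≡ 1 (mod 23))
For equation 2: M_2 = 161, 161 ≡ 6 (mod 31), inverse of 161 mod 31 is 26 (check: 6 × 26 = 156 ≡ 1 (mod 31))
For equation 3: M_3 = 713, 713 ≡ 6 (mod 7), inverse of 713 mod 7 is 6 (check: 6 × 6 = 36 ≡ 1 (mod 7))
Combine: k ≡ Σ r_i×M_i×(M_i⁻¹ mod m_i) = 1×217×7 + 6×161×26 + 2×713×6 = 1519 + 25116 + 8556 = 35191
35191 mod 4991 = 254
k ≡ 254 (mod 4991)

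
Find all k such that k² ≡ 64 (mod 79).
The square roots of 64 mod 79 are 8 and 71. Verify: 8² = 64 ≡ 64 (mod 79)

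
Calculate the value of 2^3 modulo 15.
3 = 2 + 1 (binary 11). Repeated squaring mod 15: 2^1 ≡ 2; 2^2 ≡ 2² = 4 ≡ 4. Multiply: 2^3 = 2^2 × 2^1 ≡ 4 × 2 (mod 15): 4 × 2 = 8 ≡ 8. So 2^3 ≡ 8 (mod 15).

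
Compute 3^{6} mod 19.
7

Using successive squaring:
Binary expansion of 6: 110
Powers of 3 mod 19 (each is the square of the previous):
  3^1 ≡ 3 (mod 19)
  3^2 ≡ 3² = 9 ≡ 9 (mod 19)
  3^4 ≡ 9² = 81 ≡ 5 (mod 19)
6 = 4 + 2, so 3^6 = 3^4 × 3^2 ≡ 5 × 9 (mod 19)
Multiplying step by step:
  5 × 9 = 45 ≡ 7 (mod 19)
Result: 3^6 ≡ 7 (mod 19)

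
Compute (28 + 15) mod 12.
7

(28 + 15) = 43
43 mod 12 = 7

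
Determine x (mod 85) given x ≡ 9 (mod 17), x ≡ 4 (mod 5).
9

Using the Chinese Remainder Theorem:
M = product of moduli = 85
For equation 1: M_1 = 5, 5 ≡ 5 (mod 17), inverse of 5 mod 17 is 7 (check: 5 × 7 = 35 ≡ 1 (mod 17))
For equation 2: M_2 = 17, 17 ≡ 2 (mod 5), inverse of 17 mod 5 is 3 (check: 2 × 3 = 6 ≡ 1 (mod 5))
Combine: x ≡ Σ r_i×M_i×(M_i⁻¹ mod m_i) = 9×5×7 + 4×17×3 = 315 + 204 = 519
519 mod 85 = 9
x ≡ 9 (mod 85)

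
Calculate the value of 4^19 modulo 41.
Using repeated squaring. 19 = 16 + 2 + 1 (binary 10011). Repeated squaring mod 41: 4^1 ≡ 4; 4^2 ≡ 4² = 16 ≡ 16; 4^4 ≡ 16² = 256 ≡ 10; 4^8 ≡ 10² = 100 ≡ 18; 4^16 ≡ 18² = 324 ≡ 37. Multiply: 4^19 = 4^16 × 4^2 × 4^1 ≡ 37 × 16 × 4 (mod 41): 37 × 16 = 592 ≡ 18; 18 × 4 = 72 ≡ 31. So 4^19 ≡ 31 (mod 41).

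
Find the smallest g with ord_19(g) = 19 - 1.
p - 1 = 18 has prime divisors 2, 3. h is a primitive root mod 19 iff h^(18/q) ≢ 1 (mod 19) for each such q.
h = 2: 2^9 ≡ 18, 2^6 ≡ 7 (mod 19); none is 1, so 2 has order 18 and is a primitive root.
The smallest primitive root mod 19 is g = 2.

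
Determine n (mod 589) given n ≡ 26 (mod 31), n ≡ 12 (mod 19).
88

Using the Chinese Remainder Theorem:
M = product of moduli = 589
For equation 1: M_1 = 19, 19 ≡ 19 (mod 31), inverse of 19 mod 31 is 18 (check: 19 × 18 = 342 ≡ 1 (mod 31))
For equation 2: M_2 = 31, 31 ≡ 12 (mod 19), inverse of 31 mod 19 is 8 (check: 12 × 8 = 96 ≡ 1 (mod 19))
Combine: n ≡ Σ r_i×M_i×(M_i⁻¹ mod m_i) = 26×19×18 + 12×31×8 = 8892 + 2976 = 11868
11868 mod 589 = 88
n ≡ 88 (mod 589)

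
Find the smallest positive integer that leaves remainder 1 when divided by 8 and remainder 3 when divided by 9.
M = 8 × 9 = 72. M₁ = 9, y₁ ≡ 1 (mod 8). M₂ = 8, y₂ ≡ 8 (mod 9). k = 1×9×1 + 3×8×8 ≡ 57 (mod 72). The smallest positive such number is 57.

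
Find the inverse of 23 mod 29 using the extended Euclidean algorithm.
Extended GCD: 23(-5) + 29(4) = 1. So 23^(-1) ≡ 24 ≡ 24 (mod 29). Verify: 23 × 24 = 552 ≡ 1 (mod 29)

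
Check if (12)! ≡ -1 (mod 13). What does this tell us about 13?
(12)! mod 13 = 12. Since this equals -1 (mod 13), Wilson confirms 13 is prime.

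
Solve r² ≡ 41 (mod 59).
The square roots of 41 mod 59 are 49 and 10. Verify: 49² = 2401 ≡ 41 (mod 59)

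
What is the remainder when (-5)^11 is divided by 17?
Using repeated squaring. (-5) ≡ 12 (mod 17). 11 = 8 + 2 + 1 (binary 1011). Repeated squaring mod 17: 12^1 ≡ 12; 12^2 ≡ 12² = 144 ≡ 8; 12^4 ≡ 8² = 64 ≡ 13; 12^8 ≡ 13² = 169 ≡ 16. Multiply: (-5)^11 ≡ 12^8 × 12^2 × 12^1 ≡ 16 × 8 × 12 (mod 17): 16 × 8 = 128 ≡ 9; 9 × 12 = 108 ≡ 6. So (-5)^11 ≡ 6 (mod 17).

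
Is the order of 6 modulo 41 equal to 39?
No, the actual order is 40, not 39.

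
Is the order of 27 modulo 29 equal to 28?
Yes, ord_29(27) = 28.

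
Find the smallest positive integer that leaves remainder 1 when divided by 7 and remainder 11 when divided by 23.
M = 7 × 23 = 161. M₁ = 23, y₁ ≡ 4 (mod 7). M₂ = 7, y₂ ≡ 10 (mod 23). m = 1×23×4 + 11×7×10 ≡ 57 (mod 161). The smallest positive such number is 57.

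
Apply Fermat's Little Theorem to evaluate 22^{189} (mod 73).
51

By Fermat's Little Theorem, a^(p-1) ≡ 1 (mod p) for prime p and gcd(a, p) = 1
Here p = 73, so 22^72 ≡ 1 (mod 73)
We can reduce the exponent: 189 mod 72 = 45
So 22^189 ≡ 22^45 (mod 73)
Computing: 22^45 mod 73 = 51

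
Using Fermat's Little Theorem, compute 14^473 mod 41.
By Fermat: 14^{40} ≡ 1 (mod 41). 473 ≡ 33 (mod 40). So 14^{473} ≡ 14^{33} ≡ 14 (mod 41)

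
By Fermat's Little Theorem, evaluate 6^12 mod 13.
By Fermat's Little Theorem, 6^{12} ≡ 1 (mod 13) since 13 is prime and gcd(6, 13) = 1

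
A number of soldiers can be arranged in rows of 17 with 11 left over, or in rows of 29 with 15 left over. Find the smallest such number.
M = 17 × 29 = 493. M₁ = 29, y₁ ≡ 10 (mod 17). M₂ = 17, y₂ ≡ 12 (mod 29). k = 11×29×10 + 15×17×12 ≡ 334 (mod 493). The smallest positive such number is 334.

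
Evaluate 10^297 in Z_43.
Using Fermat: 10^{42} ≡ 1 (mod 43). 297 ≡ 3 (mod 42). So 10^{297} ≡ 10^{3} ≡ 11 (mod 43)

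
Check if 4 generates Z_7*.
p - 1 = 6 has prime divisors 2, 3. Check 4^(6/q) mod 7 for each: 4^(6/2) = 4^3 ≡ 1, 4^(6/3) = 4^2 ≡ 2 (mod 7). Since 4^3 ≡ 1 (mod 7), the order of 4 divides 3 (in fact the order is 3) ≠ 6, so it is not a primitive root.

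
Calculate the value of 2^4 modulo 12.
4 = 4 (binary 100). Repeated squaring mod 12: 2^1 ≡ 2; 2^2 ≡ 2² = 4 ≡ 4; 2^4 ≡ 4² = 16 ≡ 4. So 2^4 ≡ 4 (mod 12).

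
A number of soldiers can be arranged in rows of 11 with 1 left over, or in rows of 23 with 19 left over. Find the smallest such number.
M = 11 × 23 = 253. M₁ = 23, y₁ ≡ 1 (mod 11). M₂ = 11, y₂ ≡ 21 (mod 23). z = 1×23×1 + 19×11×21 ≡ 111 (mod 253). The smallest positive such number is 111.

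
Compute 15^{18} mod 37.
36

Using successive squaring:
Binary expansion of 18: 10010
Powers of 15 mod 37 (each is the square of the previous):
  15^1 ≡ 15 (mod 37)
  15^2 ≡ 15² = 225 ≡ 3 (mod 37)
  15^4 ≡ 3² = 9 ≡ 9 (mod 37)
  15^8 ≡ 9² = 81 ≡ 7 (mod 37)
  15^16 ≡ 7² = 49 ≡ 12 (mod 37)
18 = 16 + 2, so 15^18 = 15^16 × 15^2 ≡ 12 × 3 (mod 37)
Multiplying step by step:
  12 × 3 = 36 ≡ 36 (mod 37)
Result: 15^18 ≡ 36 (mod 37)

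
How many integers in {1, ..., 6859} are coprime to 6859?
6498

Prime factorization: 6859 = 19^3
Using the formula φ(n) = n × Π(1 - 1/p) for each prime factor p:
φ(6859) = 6859 × (1 - 1/19)
φ(6859) = 6498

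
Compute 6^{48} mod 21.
15

Using successive squaring:
Binary expansion of 48: 110000
Powers of 6 mod 21 (each is the square of the previous):
  6^1 ≡ 6 (mod 21)
  6^2 ≡ 6² = 36 ≡ 15 (mod 21)
  6^4 ≡ 15² = 225 ≡ 15 (mod 21)
  6^8 ≡ 15² = 225 ≡ 15 (mod 21)
  6^16 ≡ 15² = 225 ≡ 15 (mod 21)
  6^32 ≡ 15² = 225 ≡ 15 (mod 21)
48 = 32 + 16, so 6^48 = 6^32 × 6^16 ≡ 15 × 15 (mod 21)
Multiplying step by step:
  15 × 15 = 225 ≡ 15 (mod 21)
Result: 6^48 ≡ 15 (mod 21)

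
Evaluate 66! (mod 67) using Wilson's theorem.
By Wilson's theorem, (66)! ≡ -1 ≡ 66 (mod 67)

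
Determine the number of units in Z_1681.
1640

Prime factorization: 1681 = 41^2
Using the formula φ(n) = n × Π(1 - 1/p) for each prime factor p:
φ(1681) = 1681 × (1 - 1/41)
φ(1681) = 1640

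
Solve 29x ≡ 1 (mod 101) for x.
7

Using Extended Euclidean Algorithm:
gcd(29, 101) = 1
Bezout coefficients: 29 × 7 + 101 × -2 = 1
So 29 × 7 ≡ 1 (mod 101)
The inverse is 7 mod 101 = 7
Verification: 29 × 7 = 203 = 2 × 101 + 1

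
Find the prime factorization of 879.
3 × 293

Divide by primes starting from smallest:
879 ÷ 3 = 293
293 ÷ 293 = 1

879 = 3 × 293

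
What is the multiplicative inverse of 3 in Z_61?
41

Using Extended Euclidean Algorithm:
gcd(3, 61) = 1
Bezout coefficients: 3 × -20 + 61 × 1 = 1
So 3 × -20 ≡ 1 (mod 61)
The inverse is -20 mod 61 = 41
Verification: 3 × 41 = 123 = 2 × 61 + 1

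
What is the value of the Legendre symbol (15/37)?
(15/37) = 15^{18} mod 37 = -1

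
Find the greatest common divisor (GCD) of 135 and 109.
1

Using the Euclidean algorithm:
135 = 1 × 109 + 26
109 = 4 × 26 + 5
26 = 5 × 5 + 1
5 = 5 × 1 + 0

GCD(135, 109) = 1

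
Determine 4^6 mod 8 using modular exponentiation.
6 = 4 + 2 (binary 110). Repeated squaring mod 8: 4^1 ≡ 4; 4^2 ≡ 4² = 16 ≡ 0; 4^4 ≡ 0² = 0 ≡ 0. Multiply: 4^6 = 4^4 × 4^2 ≡ 0 × 0 (mod 8): 0 × 0 = 0 ≡ 0. So 4^6 ≡ 0 (mod 8).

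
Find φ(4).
2

Prime factorization: 4 = 2^2
Using the formula φ(n) = n × Π(1 - 1/p) for each prime factor p:
φ(4) = 4 × (1 - 1/2)
φ(4) = 2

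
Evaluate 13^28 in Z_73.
Using repeated squaring. 28 = 16 + 8 + 4 (binary 11100). Repeated squaring mod 73: 13^1 ≡ 13; 13^2 ≡ 13² = 169 ≡ 23; 13^4 ≡ 23² = 529 ≡ 18; 13^8 ≡ 18² = 324 ≡ 32; 13^16 ≡ 32² = 1024 ≡ 2. Multiply: 13^28 = 13^16 × 13^8 × 13^4 ≡ 2 × 32 × 18 (mod 73): 2 × 32 = 64 ≡ 64; 64 × 18 = 1152 ≡ 57. So 13^28 ≡ 57 (mod 73).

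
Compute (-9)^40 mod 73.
Using repeated squaring. (-9) ≡ 64 (mod 73). 40 = 32 + 8 (binary 101000). Repeated squaring mod 73: 64^1 ≡ 64; 64^2 ≡ 64² = 4096 ≡ 8; 64^4 ≡ 8² = 64 ≡ 64; 64^8 ≡ 64² = 4096 ≡ 8; 64^16 ≡ 8² = 64 ≡ 64; 64^32 ≡ 64² = 4096 ≡ 8. Multiply: (-9)^40 ≡ 64^32 × 64^8 ≡ 8 × 8 (mod 73): 8 × 8 = 64 ≡ 64. So (-9)^40 ≡ 64 (mod 73).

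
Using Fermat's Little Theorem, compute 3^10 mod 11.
By Fermat's Little Theorem, 3^{10} ≡ 1 (mod 11) since 11 is prime and gcd(3, 11) = 1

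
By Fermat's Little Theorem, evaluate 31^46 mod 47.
By Fermat's Little Theorem, 31^{46} ≡ 1 (mod 47) since 47 is prime and gcd(31, 47) = 1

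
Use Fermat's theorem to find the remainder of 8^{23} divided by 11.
6

By Fermat's Little Theorem, a^(p-1) ≡ 1 (mod p) for prime p and gcd(a, p) = 1
Here p = 11, so 8^10 ≡ 1 (mod 11)
We can reduce the exponent: 23 mod 10 = 3
So 8^23 ≡ 8^3 (mod 11)
Computing: 8^3 mod 11 = 6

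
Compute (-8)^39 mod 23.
Using Fermat: (-8)^{22} ≡ 1 (mod 23). 39 ≡ 17 (mod 22). So (-8)^{39} ≡ (-8)^{17} ≡ 10 (mod 23)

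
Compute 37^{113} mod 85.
37

Using successive squaring:
Binary expansion of 113: 1110001
Powers of 37 mod 85 (each is the square of the previous):
  37^1 ≡ 37 (mod 85)
  37^2 ≡ 37² = 1369 ≡ 9 (mod 85)
  37^4 ≡ 9² = 81 ≡ 81 (mod 85)
  37^8 ≡ 81² = 6561 ≡ 16 (mod 85)
  37^16 ≡ 16² = 256 ≡ 1 (mod 85)
  37^32 ≡ 1² = 1 ≡ 1 (mod 85)
  37^64 ≡ 1² = 1 ≡ 1 (mod 85)
113 = 64 + 32 + 16 + 1, so 37^113 = 37^64 × 37^32 × 37^16 × 37^1 ≡ 1 × 1 × 1 × 37 (mod 85)
Multiplying step by step:
  1 × 1 = 1 ≡ 1 (mod 85)
  1 × 1 = 1 ≡ 1 (mod 85)
  1 × 37 = 37 ≡ 37 (mod 85)
Result: 37^113 ≡ 37 (mod 85)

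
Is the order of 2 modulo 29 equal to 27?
No, the actual order is 28, not 27.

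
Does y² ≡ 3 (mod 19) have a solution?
By Euler's criterion: 3^{9} ≡ 18 (mod 19). Since this equals -1 (≡ 18), 3 is not a QR.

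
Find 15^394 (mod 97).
Using Fermat: 15^{96} ≡ 1 (mod 97). 394 ≡ 10 (mod 96). So 15^{394} ≡ 15^{10} ≡ 86 (mod 97)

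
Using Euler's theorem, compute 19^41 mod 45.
By Euler: 19^{24} ≡ 1 (mod 45) since gcd(19, 45) = 1. 41 = 1×24 + 17. So 19^{41} ≡ 19^{17} ≡ 19 (mod 45)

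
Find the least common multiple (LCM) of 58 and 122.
3538

First find GCD(58, 122) using the Euclidean algorithm:
58 = 0 × 122 + 58
122 = 2 × 58 + 6
58 = 9 × 6 + 4
6 = 1 × 4 + 2
4 = 2 × 2 + 0
GCD(58, 122) = 2

LCM formula: LCM(a, b) = (a × b) / GCD(a, b)
LCM(58, 122) = (58 × 122) / 2
LCM(58, 122) = 7076 / 2
LCM(58, 122) = 3538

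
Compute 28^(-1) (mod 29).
28

Using Extended Euclidean Algorithm:
gcd(28, 29) = 1
Bezout coefficients: 28 × -1 + 29 × 1 = 1
So 28 × -1 ≡ 1 (mod 29)
The inverse is -1 mod 29 = 28
Verification: 28 × 28 = 784 = 27 × 29 + 1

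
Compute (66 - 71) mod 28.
23

(66 - 71) = -5
-5 mod 28 = 23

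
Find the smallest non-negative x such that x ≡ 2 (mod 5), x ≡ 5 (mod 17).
22

Using the Chinese Remainder Theorem:
M = product of moduli = 85
For equation 1: M_1 = 17, 17 ≡ 2 (mod 5), inverse of 17 mod 5 is 3 (check: 2 × 3 = 6 ≡ 1 (mod 5))
For equation 2: M_2 = 5, 5 ≡ 5 (mod 17), inverse of 5 mod 17 is 7 (check: 5 × 7 = 35 ≡ 1 (mod 17))
Combine: x ≡ Σ r_i×M_i×(M_i⁻¹ mod m_i) = 2×17×3 + 5×5×7 = 102 + 175 = 277
277 mod 85 = 22
x ≡ 22 (mod 85)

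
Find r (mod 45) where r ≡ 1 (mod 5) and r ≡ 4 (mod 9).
M = 5 × 9 = 45. M₁ = 9, y₁ ≡ 4 (mod 5). M₂ = 5, y₂ ≡ 2 (mod 9). r = 1×9×4 + 4×5×2 ≡ 31 (mod 45)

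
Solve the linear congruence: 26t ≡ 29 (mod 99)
43

Since gcd(26, 99) = 1 divides 29, a solution exists.
Multiply both sides by the inverse of 26 mod 99:
  26^(-1) mod 99 = 80
  x ≡ 80 × 29 ≡ 2320 ≡ 43 (mod 99)
Verification: 26 × 43 = 1118 = 11 × 99 + 29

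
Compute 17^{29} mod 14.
5

Using successive squaring:
Binary expansion of 29: 11101
Powers of 17 mod 14 (each is the square of the previous):
  17^1 ≡ 3 (mod 14)
  17^2 ≡ 3² = 9 ≡ 9 (mod 14)
  17^4 ≡ 9² = 81 ≡ 11 (mod 14)
  17^8 ≡ 11² = 121 ≡ 9 (mod 14)
  17^16 ≡ 9² = 81 ≡ 11 (mod 14)
29 = 16 + 8 + 4 + 1, so 17^29 = 17^16 × 17^8 × 17^4 × 17^1 ≡ 11 × 9 × 11 × 3 (mod 14)
Multiplying step by step:
  11 × 9 = 99 ≡ 1 (mod 14)
  1 × 11 = 11 ≡ 11 (mod 14)
  11 × 3 = 33 ≡ 5 (mod 14)
Result: 17^29 ≡ 5 (mod 14)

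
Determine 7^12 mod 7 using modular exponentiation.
Using repeated squaring. 7 ≡ 0 (mod 7). 12 = 8 + 4 (binary 1100). Repeated squaring mod 7: 0^1 ≡ 0; 0^2 ≡ 0² = 0 ≡ 0; 0^4 ≡ 0² = 0 ≡ 0; 0^8 ≡ 0² = 0 ≡ 0. Multiply: 7^12 ≡ 0^8 × 0^4 ≡ 0 × 0 (mod 7): 0 × 0 = 0 ≡ 0. So 7^12 ≡ 0 (mod 7).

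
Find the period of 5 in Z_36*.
Powers of 5 mod 36: 5^1≡5, 5^2≡25, 5^3≡17, 5^4≡13, 5^5≡29, 5^6≡1. Order = 6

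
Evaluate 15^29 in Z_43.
Using repeated squaring. 29 = 16 + 8 + 4 + 1 (binary 11101). Repeated squaring mod 43: 15^1 ≡ 15; 15^2 ≡ 15² = 225 ≡ 10; 15^4 ≡ 10² = 100 ≡ 14; 15^8 ≡ 14² = 196 ≡ 24; 15^16 ≡ 24² = 576 ≡ 17. Multiply: 15^29 = 15^16 × 15^8 × 15^4 × 15^1 ≡ 17 × 24 × 14 × 15 (mod 43): 17 × 24 = 408 ≡ 21; 21 × 14 = 294 ≡ 36; 36 × 15 = 540 ≡ 24. So 15^29 ≡ 24 (mod 43).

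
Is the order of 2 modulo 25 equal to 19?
No, the actual order is 20, not 19.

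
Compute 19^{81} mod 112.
83

Using successive squaring:
Binary expansion of 81: 1010001
Powers of 19 mod 112 (each is the square of the previous):
  19^1 ≡ 19 (mod 112)
  19^2 ≡ 19² = 361 ≡ 25 (mod 112)
  19^4 ≡ 25² = 625 ≡ 65 (mod 112)
  19^8 ≡ 65² = 4225 ≡ 81 (mod 112)
  19^16 ≡ 81² = 6561 ≡ 65 (mod 112)
  19^32 ≡ 65² = 4225 ≡ 81 (mod 112)
  19^64 ≡ 81² = 6561 ≡ 65 (mod 112)
81 = 64 + 16 + 1, so 19^81 = 19^64 × 19^16 × 19^1 ≡ 65 × 65 × 19 (mod 112)
Multiplying step by step:
  65 × 65 = 4225 ≡ 81 (mod 112)
  81 × 19 = 1539 ≡ 83 (mod 112)
Result: 19^81 ≡ 83 (mod 112)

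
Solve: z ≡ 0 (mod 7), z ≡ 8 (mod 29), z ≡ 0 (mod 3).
M = 7 × 29 × 3 = 609. M₁ = 87, y₁ ≡ 5 (mod 7). M₂ = 21, y₂ ≡ 18 (mod 29). M₃ = 203, y₃ ≡ 2 (mod 3). z = 0×87×5 + 8×21×18 + 0×203×2 ≡ 588 (mod 609)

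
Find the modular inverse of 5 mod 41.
5^(-1) ≡ 33 (mod 41). Verification: 5 × 33 = 165 ≡ 1 (mod 41)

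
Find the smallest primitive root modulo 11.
p - 1 = 10 has prime divisors 2, 5. h is a primitive root mod 11 iff h^(10/q) ≢ 1 (mod 11) for each such q.
h = 2: 2^5 ≡ 10, 2^2 ≡ 4 (mod 11); none is 1, so 2 has order 10 and is a primitive root.
The smallest primitive root mod 11 is g = 2.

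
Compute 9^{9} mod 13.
1

Using successive squaring:
Binary expansion of 9: 1001
Powers of 9 mod 13 (each is the square of the previous):
  9^1 ≡ 9 (mod 13)
  9^2 ≡ 9² = 81 ≡ 3 (mod 13)
  9^4 ≡ 3² = 9 ≡ 9 (mod 13)
  9^8 ≡ 9² = 81 ≡ 3 (mod 13)
9 = 8 + 1, so 9^9 = 9^8 × 9^1 ≡ 3 × 9 (mod 13)
Multiplying step by step:
  3 × 9 = 27 ≡ 1 (mod 13)
Result: 9^9 ≡ 1 (mod 13)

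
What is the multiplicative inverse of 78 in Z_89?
78^(-1) ≡ 8 (mod 89). Verification: 78 × 8 = 624 ≡ 1 (mod 89)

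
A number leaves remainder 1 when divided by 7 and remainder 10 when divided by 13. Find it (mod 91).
M = 7 × 13 = 91. M₁ = 13, y₁ ≡ 6 (mod 7). M₂ = 7, y₂ ≡ 2 (mod 13). k = 1×13×6 + 10×7×2 ≡ 36 (mod 91)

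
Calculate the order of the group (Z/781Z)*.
700

Prime factorization: 781 = 11 × 71
Using the formula φ(n) = n × Π(1 - 1/p) for each prime factor p:
φ(781) = 781 × (1 - 1/11) × (1 - 1/71)
φ(781) = 700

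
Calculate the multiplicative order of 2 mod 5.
Powers of 2 mod 5: 2^1≡2, 2^2≡4, 2^3≡3, 2^4≡1. Order = 4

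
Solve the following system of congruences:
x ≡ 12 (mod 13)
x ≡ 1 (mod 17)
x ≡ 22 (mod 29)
2313

Using the Chinese Remainder Theorem:
M = product of moduli = 6409
For equation 1: M_1 = 493, 493 ≡ 12 (mod 13), inverse of 493 mod 13 is 12 (check: 12 × 12 = 144 ≡ 1 (mod 13))
For equation 2: M_2 = 377, 377 ≡ 3 (mod 17), inverse of 377 mod 17 is 6 (check: 3 × 6 = 18 ≡ 1 (mod 17))
For equation 3: M_3 = 221, 221 ≡ 18 (mod 29), inverse of 221 mod 29 is 21 (check: 18 × 21 = 378 ≡ 1 (mod 29))
Combine: x ≡ Σ r_i×M_i×(M_i⁻¹ mod m_i) = 12×493×12 + 1×377×6 + 22×221×21 = 70992 + 2262 + 102102 = 175356
175356 mod 6409 = 2313
x ≡ 2313 (mod 6409)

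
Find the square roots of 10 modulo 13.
The square roots of 10 mod 13 are 7 and 6. Verify: 7² = 49 ≡ 10 (mod 13)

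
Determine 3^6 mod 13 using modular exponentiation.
6 = 4 + 2 (binary 110). Repeated squaring mod 13: 3^1 ≡ 3; 3^2 ≡ 3² = 9 ≡ 9; 3^4 ≡ 9² = 81 ≡ 3. Multiply: 3^6 = 3^4 × 3^2 ≡ 3 × 9 (mod 13): 3 × 9 = 27 ≡ 1. So 3^6 ≡ 1 (mod 13).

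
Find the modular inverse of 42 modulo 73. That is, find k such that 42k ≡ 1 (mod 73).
40

Using Extended Euclidean Algorithm:
gcd(42, 73) = 1
Bezout coefficients: 42 × -33 + 73 × 19 = 1
So 42 × -33 ≡ 1 (mod 73)
The inverse is -33 mod 73 = 40
Verification: 42 × 40 = 1680 = 23 × 73 + 1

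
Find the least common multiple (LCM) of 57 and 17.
969

First find GCD(57, 17) using the Euclidean algorithm:
57 = 3 × 17 + 6
17 = 2 × 6 + 5
6 = 1 × 5 + 1
5 = 5 × 1 + 0
GCD(57, 17) = 1

LCM formula: LCM(a, b) = (a × b) / GCD(a, b)
LCM(57, 17) = (57 × 17) / 1
LCM(57, 17) = 969 / 1
LCM(57, 17) = 969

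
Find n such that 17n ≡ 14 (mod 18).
4

Since gcd(17, 18) = 1 divides 14, a solution exists.
Multiply both sides by the inverse of 17 mod 18:
  17^(-1) mod 18 = 17
  x ≡ 17 × 14 ≡ 238 ≡ 4 (mod 18)
Verification: 17 × 4 = 68 = 3 × 18 + 14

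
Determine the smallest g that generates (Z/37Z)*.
2

A primitive root g modulo p has order p-1 = 36
Prime divisors of 36: [2, 3]
g is a primitive root iff g^(36/q) ≢ 1 (mod 37) for each prime divisor q
Testing small values:
  g = 2: 2^18 ≡ 36, 2^12 ≡ 26 (mod 37) → none is 1, primitive root!
The smallest primitive root is 2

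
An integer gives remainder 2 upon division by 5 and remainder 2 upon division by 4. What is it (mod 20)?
M = 5 × 4 = 20. M₁ = 4, y₁ ≡ 4 (mod 5). M₂ = 5, y₂ ≡ 1 (mod 4). z = 2×4×4 + 2×5×1 ≡ 2 (mod 20). The smallest positive such number is 2.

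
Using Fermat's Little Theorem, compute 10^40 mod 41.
By Fermat's Little Theorem, 10^{40} ≡ 1 (mod 41) since 41 is prime and gcd(10, 41) = 1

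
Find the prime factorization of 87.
3 × 29

Divide by primes starting from smallest:
87 ÷ 3 = 29
29 ÷ 29 = 1

87 = 3 × 29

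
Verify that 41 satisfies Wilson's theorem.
(40)! mod 41 = 40. Since this equals -1 (mod 41), Wilson confirms 41 is prime.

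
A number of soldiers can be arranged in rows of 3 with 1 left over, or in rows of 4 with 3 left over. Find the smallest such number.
M = 3 × 4 = 12. M₁ = 4, y₁ ≡ 1 (mod 3). M₂ = 3, y₂ ≡ 3 (mod 4). m = 1×4×1 + 3×3×3 ≡ 7 (mod 12). The smallest positive such number is 7.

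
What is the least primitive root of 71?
7

A primitive root g modulo p has order p-1 = 70
Prime divisors of 70: [2, 5, 7]
g is a primitive root iff g^(70/q) ≢ 1 (mod 71) for each prime divisor q
Testing small values:
  g = 2: 2^35 ≡ 1, 2^14 ≡ 54, 2^10 ≡ 30 (mod 71) → 2^35 ≡ 1, not primitive root
  g = 3: 3^35 ≡ 1, 3^14 ≡ 54, 3^10 ≡ 48 (mod 71) → 3^35 ≡ 1, not primitive root
  g = 4: 4^35 ≡ 1, 4^14 ≡ 5, 4^10 ≡ 48 (mod 71) → 4^35 ≡ 1, not primitive root
  g = 5: 5^35 ≡ 1, 5^14 ≡ 57, 5^10 ≡ 1 (mod 71) → 5^35 ≡ 1, not primitive root
  g = 6: 6^35 ≡ 1, 6^14 ≡ 5, 6^10 ≡ 20 (mod 71) → 6^35 ≡ 1, not primitive root
  g = 7: 7^35 ≡ 70, 7^14 ≡ 54, 7^10 ≡ 45 (mod 71) → none is 1, primitive root!
The smallest primitive root is 7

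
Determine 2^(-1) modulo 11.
2^(-1) ≡ 6 (mod 11). Verification: 2 × 6 = 12 ≡ 1 (mod 11)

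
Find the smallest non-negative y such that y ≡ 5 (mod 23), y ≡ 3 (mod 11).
212

Using the Chinese Remainder Theorem:
M = product of moduli = 253
For equation 1: M_1 = 11, 11 ≡ 11 (mod 23), inverse of 11 mod 23 is 21 (check: 11 × 21 = 231 ≡ 1 (mod 23))
For equation 2: M_2 = 23, 23 ≡ 1 (mod 11), inverse of 23 mod 11 is 1 (check: 1 × 1 = 1 ≡ 1 (mod 11))
Combine: y ≡ Σ r_i×M_i×(M_i⁻¹ mod m_i) = 5×11×21 + 3×23×1 = 1155 + 69 = 1224
1224 mod 253 = 212
y ≡ 212 (mod 253)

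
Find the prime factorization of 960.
2^6 × 3 × 5

Divide by primes starting from smallest:
960 ÷ 2 = 480
480 ÷ 2 = 240
240 ÷ 2 = 120
120 ÷ 2 = 60
60 ÷ 2 = 30
30 ÷ 2 = 15
15 ÷ 3 = 5
5 ÷ 5 = 1

960 = 2^6 × 3 × 5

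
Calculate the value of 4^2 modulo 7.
2 = 2 (binary 10). Repeated squaring mod 7: 4^1 ≡ 4; 4^2 ≡ 4² = 16 ≡ 2. So 4^2 ≡ 2 (mod 7).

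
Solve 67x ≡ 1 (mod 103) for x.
67^(-1) ≡ 20 (mod 103). Verification: 67 × 20 = 1340 ≡ 1 (mod 103)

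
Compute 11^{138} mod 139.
1

Using successive squaring:
Binary expansion of 138: 10001010
Powers of 11 mod 139 (each is the square of the previous):
  11^1 ≡ 11 (mod 139)
  11^2 ≡ 11² = 121 ≡ 121 (mod 139)
  11^4 ≡ 121² = 14641 ≡ 46 (mod 139)
  11^8 ≡ 46² = 2116 ≡ 31 (mod 139)
  11^16 ≡ 31² = 961 ≡ 127 (mod 139)
  11^32 ≡ 127² = 16129 ≡ 5 (mod 139)
  11^64 ≡ 5² = 25 ≡ 25 (mod 139)
  11^128 ≡ 25² = 625 ≡ 69 (mod 139)
138 = 128 + 8 + 2, so 11^138 = 11^128 × 11^8 × 11^2 ≡ 69 × 31 × 121 (mod 139)
Multiplying step by step:
  69 × 31 = 2139 ≡ 54 (mod 139)
  54 × 121 = 6534 ≡ 1 (mod 139)
Result: 11^138 ≡ 1 (mod 139)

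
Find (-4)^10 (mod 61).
(-4) ≡ 57 (mod 61). 10 = 8 + 2 (binary 1010). Repeated squaring mod 61: 57^1 ≡ 57; 57^2 ≡ 57² = 3249 ≡ 16; 57^4 ≡ 16² = 256 ≡ 12; 57^8 ≡ 12² = 144 ≡ 22. Multiply: (-4)^10 ≡ 57^8 × 57^2 ≡ 22 × 16 (mod 61): 22 × 16 = 352 ≡ 47. So (-4)^10 ≡ 47 (mod 61).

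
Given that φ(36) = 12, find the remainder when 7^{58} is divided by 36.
By Euler: 7^{12} ≡ 1 (mod 36) since gcd(7, 36) = 1. 58 = 4×12 + 10. So 7^{58} ≡ 7^{10} ≡ 25 (mod 36)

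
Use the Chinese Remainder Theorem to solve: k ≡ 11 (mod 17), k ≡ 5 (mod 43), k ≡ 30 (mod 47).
1252

Using the Chinese Remainder Theorem:
M = product of moduli = 34357
For equation 1: M_1 = 2021, 2021 ≡ 15 (mod 17), inverse of 2021 mod 17 is 8 (check: 15 × 8 = 120 ≡ 1 (mod 17))
For equation 2: M_2 = 799, 799 ≡ 25 (mod 43), inverse of 799 mod 43 is 31 (check: 25 × 31 = 775 ≡ 1 (mod 43))
For equation 3: M_3 = 731, 731 ≡ 26 (mod 47), inverse of 731 mod 47 is 38 (check: 26 × 38 = 988 ≡ 1 (mod 47))
Combine: k ≡ Σ r_i×M_i×(M_i⁻¹ mod m_i) = 11×2021×8 + 5×799×31 + 30×731×38 = 177848 + 123845 + 833340 = 1135033
1135033 mod 34357 = 1252
k ≡ 1252 (mod 34357)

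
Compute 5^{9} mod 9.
8

Using successive squaring:
Binary expansion of 9: 1001
Powers of 5 mod 9 (each is the square of the previous):
  5^1 ≡ 5 (mod 9)
  5^2 ≡ 5² = 25 ≡ 7 (mod 9)
  5^4 ≡ 7² = 49 ≡ 4 (mod 9)
  5^8 ≡ 4² = 16 ≡ 7 (mod 9)
9 = 8 + 1, so 5^9 = 5^8 × 5^1 ≡ 7 × 5 (mod 9)
Multiplying step by step:
  7 × 5 = 35 ≡ 8 (mod 9)
Result: 5^9 ≡ 8 (mod 9)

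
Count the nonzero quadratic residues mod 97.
For prime 97, there are (p-1)/2 = (97-1)/2 = 48 quadratic residues (excluding 0).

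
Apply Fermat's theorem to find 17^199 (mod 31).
By Fermat: 17^{30} ≡ 1 (mod 31). 199 ≡ 19 (mod 30). So 17^{199} ≡ 17^{19} ≡ 24 (mod 31)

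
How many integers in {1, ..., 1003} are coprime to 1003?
928

Prime factorization: 1003 = 17 × 59
Using the formula φ(n) = n × Π(1 - 1/p) for each prime factor p:
φ(1003) = 1003 × (1 - 1/17) × (1 - 1/59)
φ(1003) = 928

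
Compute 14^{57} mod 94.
32

Using successive squaring:
Binary expansion of 57: 111001
Powers of 14 mod 94 (each is the square of the previous):
  14^1 ≡ 14 (mod 94)
  14^2 ≡ 14² = 196 ≡ 8 (mod 94)
  14^4 ≡ 8² = 64 ≡ 64 (mod 94)
  14^8 ≡ 64² = 4096 ≡ 54 (mod 94)
  14^16 ≡ 54² = 2916 ≡ 2 (mod 94)
  14^32 ≡ 2² = 4 ≡ 4 (mod 94)
57 = 32 + 16 + 8 + 1, so 14^57 = 14^32 × 14^16 × 14^8 × 14^1 ≡ 4 × 2 × 54 × 14 (mod 94)
Multiplying step by step:
  4 × 2 = 8 ≡ 8 (mod 94)
  8 × 54 = 432 ≡ 56 (mod 94)
  56 × 14 = 784 ≡ 32 (mod 94)
Result: 14^57 ≡ 32 (mod 94)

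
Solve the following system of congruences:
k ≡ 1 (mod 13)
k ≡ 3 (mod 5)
53

Using the Chinese Remainder Theorem:
M = product of moduli = 65
For equation 1: M_1 = 5, 5 ≡ 5 (mod 13), inverse of 5 mod 13 is 8 (check: 5 × 8 = 40 ≡ 1 (mod 13))
For equation 2: M_2 = 13, 13 ≡ 3 (mod 5), inverse of 13 mod 5 is 2 (check: 3 × 2 = 6 ≡ 1 (mod 5))
Combine: k ≡ Σ r_i×M_i×(M_i⁻¹ mod m_i) = 1×5×8 + 3×13×2 = 40 + 78 = 118
118 mod 65 = 53
k ≡ 53 (mod 65)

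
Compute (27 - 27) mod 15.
0

(27 - 27) = 0
0 mod 15 = 0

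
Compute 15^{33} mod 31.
27

Using successive squaring:
Binary expansion of 33: 100001
Powers of 15 mod 31 (each is the square of the previous):
  15^1 ≡ 15 (mod 31)
  15^2 ≡ 15² = 225 ≡ 8 (mod 31)
  15^4 ≡ 8² = 64 ≡ 2 (mod 31)
  15^8 ≡ 2² = 4 ≡ 4 (mod 31)
  15^16 ≡ 4² = 16 ≡ 16 (mod 31)
  15^32 ≡ 16² = 256 ≡ 8 (mod 31)
33 = 32 + 1, so 15^33 = 15^32 × 15^1 ≡ 8 × 15 (mod 31)
Multiplying step by step:
  8 × 15 = 120 ≡ 27 (mod 31)
Result: 15^33 ≡ 27 (mod 31)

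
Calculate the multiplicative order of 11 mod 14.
Powers of 11 mod 14: 11^1≡11, 11^2≡9, 11^3≡1. Order = 3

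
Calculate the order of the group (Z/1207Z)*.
1120

Prime factorization: 1207 = 17 × 71
Using the formula φ(n) = n × Π(1 - 1/p) for each prime factor p:
φ(1207) = 1207 × (1 - 1/17) × (1 - 1/71)
φ(1207) = 1120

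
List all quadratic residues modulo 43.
QRs mod 43: {1, 4, 6, 9, 10, 11, 13, 14, 15, 16, 17, 21, 23, 24, 25, 31, 35, 36, 38, 40, 41}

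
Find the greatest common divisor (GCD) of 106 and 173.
1

Using the Euclidean algorithm:
106 = 0 × 173 + 106
173 = 1 × 106 + 67
106 = 1 × 67 + 39
67 = 1 × 39 + 28
39 = 1 × 28 + 11
28 = 2 × 11 + 6
11 = 1 × 6 + 5
6 = 1 × 5 + 1
5 = 5 × 1 + 0

GCD(106, 173) = 1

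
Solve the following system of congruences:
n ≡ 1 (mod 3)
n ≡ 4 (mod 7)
4

Using the Chinese Remainder Theorem:
M = product of moduli = 21
For equation 1: M_1 = 7, 7 ≡ 1 (mod 3), inverse of 7 mod 3 is 1 (check: 1 × 1 = 1 ≡ 1 (mod 3))
For equation 2: M_2 = 3, 3 ≡ 3 (mod 7), inverse of 3 mod 7 is 5 (check: 3 × 5 = 15 ≡ 1 (mod 7))
Combine: n ≡ Σ r_i×M_i×(M_i⁻¹ mod m_i) = 1×7×1 + 4×3×5 = 7 + 60 = 67
67 mod 21 = 4
n ≡ 4 (mod 21)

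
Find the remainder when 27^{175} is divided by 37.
By Fermat: 27^{36} ≡ 1 (mod 37). 175 = 4×36 + 31. So 27^{175} ≡ 27^{31} ≡ 27 (mod 37)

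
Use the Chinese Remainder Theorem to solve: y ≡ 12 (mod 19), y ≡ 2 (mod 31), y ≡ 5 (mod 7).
3071

Using the Chinese Remainder Theorem:
M = product of moduli = 4123
For equation 1: M_1 = 217, 217 ≡ 8 (mod 19), inverse of 217 mod 19 is 12 (check: 8 × 12 = 96 ≡ 1 (mod 19))
For equation 2: M_2 = 133, 133 ≡ 9 (mod 31), inverse of 133 mod 31 is 7 (check: 9 × 7 = 63 ≡ 1 (mod 31))
For equation 3: M_3 = 589, 589 ≡ 1 (mod 7), inverse of 589 mod 7 is 1 (check: 1 × 1 = 1 ≡ 1 (mod 7))
Combine: y ≡ Σ r_i×M_i×(M_i⁻¹ mod m_i) = 12×217×12 + 2×133×7 + 5×589×1 = 31248 + 1862 + 2945 = 36055
36055 mod 4123 = 3071
y ≡ 3071 (mod 4123)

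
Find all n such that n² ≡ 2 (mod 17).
The square roots of 2 mod 17 are 6 and 11. Verify: 6² = 36 ≡ 2 (mod 17)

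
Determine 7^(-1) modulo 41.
7^(-1) ≡ 6 (mod 41). Verification: 7 × 6 = 42 ≡ 1 (mod 41)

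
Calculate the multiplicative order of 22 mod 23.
Powers of 22 mod 23: 22^1≡22, 22^2≡1. Order = 2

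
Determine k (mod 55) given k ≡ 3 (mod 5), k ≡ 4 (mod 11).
48

Using the Chinese Remainder Theorem:
M = product of moduli = 55
For equation 1: M_1 = 11, 11 ≡ 1 (mod 5), inverse of 11 mod 5 is 1 (check: 1 × 1 = 1 ≡ 1 (mod 5))
For equation 2: M_2 = 5, 5 ≡ 5 (mod 11), inverse of 5 mod 11 is 9 (check: 5 × 9 = 45 ≡ 1 (mod 11))
Combine: k ≡ Σ r_i×M_i×(M_i⁻¹ mod m_i) = 3×11×1 + 4×5×9 = 33 + 180 = 213
213 mod 55 = 48
k ≡ 48 (mod 55)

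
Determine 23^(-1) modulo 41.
23^(-1) ≡ 25 (mod 41). Verification: 23 × 25 = 575 ≡ 1 (mod 41)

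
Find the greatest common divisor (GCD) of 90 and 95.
5

Using the Euclidean algorithm:
90 = 0 × 95 + 90
95 = 1 × 90 + 5
90 = 18 × 5 + 0

GCD(90, 95) = 5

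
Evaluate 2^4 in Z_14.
4 = 4 (binary 100). Repeated squaring mod 14: 2^1 ≡ 2; 2^2 ≡ 2² = 4 ≡ 4; 2^4 ≡ 4² = 16 ≡ 2. So 2^4 ≡ 2 (mod 14).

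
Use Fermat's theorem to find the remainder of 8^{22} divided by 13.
12

By Fermat's Little Theorem, a^(p-1) ≡ 1 (mod p) for prime p and gcd(a, p) = 1
Here p = 13, so 8^12 ≡ 1 (mod 13)
We can reduce the exponent: 22 mod 12 = 10
So 8^22 ≡ 8^10 (mod 13)
Computing: 8^10 mod 13 = 12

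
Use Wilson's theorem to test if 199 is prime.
(198)! mod 199 = 198. Since 198 ≡ -1 (mod 199), 199 is prime.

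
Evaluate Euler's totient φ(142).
70

Prime factorization: 142 = 2 × 71
Using the formula φ(n) = n × Π(1 - 1/p) for each prime factor p:
φ(142) = 142 × (1 - 1/2) × (1 - 1/71)
φ(142) = 70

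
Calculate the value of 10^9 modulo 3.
10 ≡ 1 (mod 3). 9 = 8 + 1 (binary 1001). Repeated squaring mod 3: 1^1 ≡ 1; 1^2 ≡ 1² = 1 ≡ 1; 1^4 ≡ 1² = 1 ≡ 1; 1^8 ≡ 1² = 1 ≡ 1. Multiply: 10^9 ≡ 1^8 × 1^1 ≡ 1 × 1 (mod 3): 1 × 1 = 1 ≡ 1. So 10^9 ≡ 1 (mod 3).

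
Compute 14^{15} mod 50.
24

Using successive squaring:
Binary expansion of 15: 1111
Powers of 14 mod 50 (each is the square of the previous):
  14^1 ≡ 14 (mod 50)
  14^2 ≡ 14² = 196 ≡ 46 (mod 50)
  14^4 ≡ 46² = 2116 ≡ 16 (mod 50)
  14^8 ≡ 16² = 256 ≡ 6 (mod 50)
15 = 8 + 4 + 2 + 1, so 14^15 = 14^8 × 14^4 × 14^2 × 14^1 ≡ 6 × 16 × 46 × 14 (mod 50)
Multiplying step by step:
  6 × 16 = 96 ≡ 46 (mod 50)
  46 × 46 = 2116 ≡ 16 (mod 50)
  16 × 14 = 224 ≡ 24 (mod 50)
Result: 14^15 ≡ 24 (mod 50)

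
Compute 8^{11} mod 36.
8

Using successive squaring:
Binary expansion of 11: 1011
Powers of 8 mod 36 (each is the square of the previous):
  8^1 ≡ 8 (mod 36)
  8^2 ≡ 8² = 64 ≡ 28 (mod 36)
  8^4 ≡ 28² = 784 ≡ 28 (mod 36)
  8^8 ≡ 28² = 784 ≡ 28 (mod 36)
11 = 8 + 2 + 1, so 8^11 = 8^8 × 8^2 × 8^1 ≡ 28 × 28 × 8 (mod 36)
Multiplying step by step:
  28 × 28 = 784 ≡ 28 (mod 36)
  28 × 8 = 224 ≡ 8 (mod 36)
Result: 8^11 ≡ 8 (mod 36)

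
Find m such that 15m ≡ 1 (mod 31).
15^(-1) ≡ 29 (mod 31). Verification: 15 × 29 = 435 ≡ 1 (mod 31)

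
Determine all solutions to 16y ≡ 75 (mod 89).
77

Since gcd(16, 89) = 1 divides 75, a solution exists.
Multiply both sides by the inverse of 16 mod 89:
  16^(-1) mod 89 = 39
  x ≡ 39 × 75 ≡ 2925 ≡ 77 (mod 89)
Verification: 16 × 77 = 1232 = 13 × 89 + 75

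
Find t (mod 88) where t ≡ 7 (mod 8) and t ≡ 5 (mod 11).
M = 8 × 11 = 88. M₁ = 11, y₁ ≡ 3 (mod 8). M₂ = 8, y₂ ≡ 7 (mod 11). t = 7×11×3 + 5×8×7 ≡ 71 (mod 88)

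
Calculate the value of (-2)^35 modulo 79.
Using repeated squaring. (-2) ≡ 77 (mod 79). 35 = 32 + 2 + 1 (binary 100011). Repeated squaring mod 79: 77^1 ≡ 77; 77^2 ≡ 77² = 5929 ≡ 4; 77^4 ≡ 4² = 16 ≡ 16; 77^8 ≡ 16² = 256 ≡ 19; 77^16 ≡ 19² = 361 ≡ 45; 77^32 ≡ 45² = 2025 ≡ 50. Multiply: (-2)^35 ≡ 77^32 × 77^2 × 77^1 ≡ 50 × 4 × 77 (mod 79): 50 × 4 = 200 ≡ 42; 42 × 77 = 3234 ≡ 74. So (-2)^35 ≡ 74 (mod 79).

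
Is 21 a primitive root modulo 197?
p - 1 = 196 has prime divisors 2, 7. Check 21^(196/q) mod 197 for each: 21^(196/2) = 21^98 ≡ 196, 21^(196/7) = 21^28 ≡ 114 (mod 197). None of these is 1, so 21 has order 196 = φ(197), so it is a primitive root mod 197.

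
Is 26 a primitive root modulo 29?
Yes

To verify, check if 26^(28/q) ≢ 1 (mod 29) for each prime divisor q of 28
Divisors of 28 = 28: [1, 2, 4, 7, 14, 28]
  26^(28/2) = 26^14 ≡ 28 (mod 29)
  26^(28/7) = 26^4 ≡ 23 (mod 29)
Conclusion: 26 is a primitive root modulo 29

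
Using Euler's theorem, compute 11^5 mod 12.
By Euler: 11^{4} ≡ 1 (mod 12) since gcd(11, 12) = 1. 5 = 1×4 + 1. So 11^{5} ≡ 11^{1} ≡ 11 (mod 12)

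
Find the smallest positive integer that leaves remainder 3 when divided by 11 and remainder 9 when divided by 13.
M = 11 × 13 = 143. M₁ = 13, y₁ ≡ 6 (mod 11). M₂ = 11, y₂ ≡ 6 (mod 13). t = 3×13×6 + 9×11×6 ≡ 113 (mod 143). The smallest positive such number is 113.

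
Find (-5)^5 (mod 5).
(-5) ≡ 0 (mod 5). 5 = 4 + 1 (binary 101). Repeated squaring mod 5: 0^1 ≡ 0; 0^2 ≡ 0² = 0 ≡ 0; 0^4 ≡ 0² = 0 ≡ 0. Multiply: (-5)^5 ≡ 0^4 × 0^1 ≡ 0 × 0 (mod 5): 0 × 0 = 0 ≡ 0. So (-5)^5 ≡ 0 (mod 5).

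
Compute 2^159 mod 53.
Using Fermat: 2^{52} ≡ 1 (mod 53). 159 ≡ 3 (mod 52). So 2^{159} ≡ 2^{3} ≡ 8 (mod 53)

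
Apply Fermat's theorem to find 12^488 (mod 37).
By Fermat: 12^{36} ≡ 1 (mod 37). 488 ≡ 20 (mod 36). So 12^{488} ≡ 12^{20} ≡ 33 (mod 37)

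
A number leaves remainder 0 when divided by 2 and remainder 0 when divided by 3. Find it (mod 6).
M = 2 × 3 = 6. M₁ = 3, y₁ ≡ 1 (mod 2). M₂ = 2, y₂ ≡ 2 (mod 3). x = 0×3×1 + 0×2×2 ≡ 0 (mod 6)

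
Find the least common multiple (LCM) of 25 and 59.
1475

First find GCD(25, 59) using the Euclidean algorithm:
25 = 0 × 59 + 25
59 = 2 × 25 + 9
25 = 2 × 9 + 7
9 = 1 × 7 + 2
7 = 3 × 2 + 1
2 = 2 × 1 + 0
GCD(25, 59) = 1

LCM formula: LCM(a, b) = (a × b) / GCD(a, b)
LCM(25, 59) = (25 × 59) / 1
LCM(25, 59) = 1475 / 1
LCM(25, 59) = 1475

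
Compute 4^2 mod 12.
2 = 2 (binary 10). Repeated squaring mod 12: 4^1 ≡ 4; 4^2 ≡ 4² = 16 ≡ 4. So 4^2 ≡ 4 (mod 12).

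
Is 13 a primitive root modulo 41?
p - 1 = 40 has prime divisors 2, 5. Check 13^(40/q) mod 41 for each: 13^(40/2) = 13^20 ≡ 40, 13^(40/5) = 13^8 ≡ 10 (mod 41). None of these is 1, so 13 has order 40 = φ(41), so it is a primitive root mod 41.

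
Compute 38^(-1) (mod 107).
31

Using Extended Euclidean Algorithm:
gcd(38, 107) = 1
Bezout coefficients: 38 × 31 + 107 × -11 = 1
So 38 × 31 ≡ 1 (mod 107)
The inverse is 31 mod 107 = 31
Verification: 38 × 31 = 1178 = 11 × 107 + 1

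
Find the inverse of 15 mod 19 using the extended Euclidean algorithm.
Extended GCD: 15(-5) + 19(4) = 1. So 15^(-1) ≡ 14 ≡ 14 (mod 19). Verify: 15 × 14 = 210 ≡ 1 (mod 19)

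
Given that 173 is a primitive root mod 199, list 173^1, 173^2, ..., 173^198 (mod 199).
g^1, g^2, ..., g^{198} mod 199: {173, 79, 135, 72, 118, 116, 168, 10, 138, 193, 156, 123, 185, 165, 88, 100, 186, 139, 167, 36, 59, 58, 84, 5, 69, 196, 78, 161, 192, 182, 44, 50, 93, 169, 183, 18, 129, 29, 42, 102, 134, 98, 39, 180, 96, 91, 22, 25, 146, 184, 191, 9, 164, 114, 21, 51, 67, 49, 119, 90, 48, 145, 11, 112, 73, 92, 195, 104, 82, 57, 110, 125, 133, 124, 159, 45, 24, 172, 105, 56, 136, 46, 197, 52, 41, 128, 55, 162, 166, 62, 179, 122, 12, 86, 152, 28, 68, 23, 198, 26, 120, 64, 127, 81, 83, 31, 189, 61, 6, 43, 76, 14, 34, 111, 99, 13, 60, 32, 163, 140, 141, 115, 194, 130, 3, 121, 38, 7, 17, 155, 149, 106, 30, 16, 181, 70, 170, 157, 97, 65, 101, 160, 19, 103, 108, 177, 174, 53, 15, 8, 190, 35, 85, 178, 148, 132, 150, 80, 109, 151, 54, 188, 87, 126, 107, 4, 95, 117, 142, 89, 74, 66, 75, 40, 154, 175, 27, 94, 143, 63, 153, 2, 147, 158, 71, 144, 37, 33, 137, 20, 77, 187, 113, 47, 171, 131, 176, 1}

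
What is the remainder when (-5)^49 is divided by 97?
Using repeated squaring. (-5) ≡ 92 (mod 97). 49 = 32 + 16 + 1 (binary 110001). Repeated squaring mod 97: 92^1 ≡ 92; 92^2 ≡ 92² = 8464 ≡ 25; 92^4 ≡ 25² = 625 ≡ 43; 92^8 ≡ 43² = 1849 ≡ 6; 92^16 ≡ 6² = 36 ≡ 36; 92^32 ≡ 36² = 1296 ≡ 35. Multiply: (-5)^49 ≡ 92^32 × 92^16 × 92^1 ≡ 35 × 36 × 92 (mod 97): 35 × 36 = 1260 ≡ 96; 96 × 92 = 8832 ≡ 5. So (-5)^49 ≡ 5 (mod 97).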